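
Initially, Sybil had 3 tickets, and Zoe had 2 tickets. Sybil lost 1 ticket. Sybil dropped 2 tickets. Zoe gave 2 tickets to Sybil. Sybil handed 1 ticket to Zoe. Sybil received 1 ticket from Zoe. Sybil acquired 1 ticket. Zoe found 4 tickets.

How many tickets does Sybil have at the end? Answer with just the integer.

Answer: 3

Derivation:
Tracking counts step by step:
Start: Sybil=3, Zoe=2
Event 1 (Sybil -1): Sybil: 3 -> 2. State: Sybil=2, Zoe=2
Event 2 (Sybil -2): Sybil: 2 -> 0. State: Sybil=0, Zoe=2
Event 3 (Zoe -> Sybil, 2): Zoe: 2 -> 0, Sybil: 0 -> 2. State: Sybil=2, Zoe=0
Event 4 (Sybil -> Zoe, 1): Sybil: 2 -> 1, Zoe: 0 -> 1. State: Sybil=1, Zoe=1
Event 5 (Zoe -> Sybil, 1): Zoe: 1 -> 0, Sybil: 1 -> 2. State: Sybil=2, Zoe=0
Event 6 (Sybil +1): Sybil: 2 -> 3. State: Sybil=3, Zoe=0
Event 7 (Zoe +4): Zoe: 0 -> 4. State: Sybil=3, Zoe=4

Sybil's final count: 3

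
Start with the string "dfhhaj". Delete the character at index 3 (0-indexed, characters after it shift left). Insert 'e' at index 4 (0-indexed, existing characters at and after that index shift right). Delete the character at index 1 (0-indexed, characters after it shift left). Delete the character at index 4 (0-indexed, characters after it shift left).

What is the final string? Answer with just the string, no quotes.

Answer: dhae

Derivation:
Applying each edit step by step:
Start: "dfhhaj"
Op 1 (delete idx 3 = 'h'): "dfhhaj" -> "dfhaj"
Op 2 (insert 'e' at idx 4): "dfhaj" -> "dfhaej"
Op 3 (delete idx 1 = 'f'): "dfhaej" -> "dhaej"
Op 4 (delete idx 4 = 'j'): "dhaej" -> "dhae"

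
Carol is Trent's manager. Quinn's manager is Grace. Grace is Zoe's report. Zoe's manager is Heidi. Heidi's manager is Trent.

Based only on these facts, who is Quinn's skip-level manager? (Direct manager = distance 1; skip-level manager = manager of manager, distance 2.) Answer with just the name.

Answer: Zoe

Derivation:
Reconstructing the manager chain from the given facts:
  Carol -> Trent -> Heidi -> Zoe -> Grace -> Quinn
(each arrow means 'manager of the next')
Positions in the chain (0 = top):
  position of Carol: 0
  position of Trent: 1
  position of Heidi: 2
  position of Zoe: 3
  position of Grace: 4
  position of Quinn: 5

Quinn is at position 5; the skip-level manager is 2 steps up the chain, i.e. position 3: Zoe.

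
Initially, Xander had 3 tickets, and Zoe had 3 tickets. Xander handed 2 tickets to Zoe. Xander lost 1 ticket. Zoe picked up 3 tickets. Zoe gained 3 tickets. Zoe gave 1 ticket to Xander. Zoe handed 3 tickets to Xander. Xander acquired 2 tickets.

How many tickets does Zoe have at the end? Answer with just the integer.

Tracking counts step by step:
Start: Xander=3, Zoe=3
Event 1 (Xander -> Zoe, 2): Xander: 3 -> 1, Zoe: 3 -> 5. State: Xander=1, Zoe=5
Event 2 (Xander -1): Xander: 1 -> 0. State: Xander=0, Zoe=5
Event 3 (Zoe +3): Zoe: 5 -> 8. State: Xander=0, Zoe=8
Event 4 (Zoe +3): Zoe: 8 -> 11. State: Xander=0, Zoe=11
Event 5 (Zoe -> Xander, 1): Zoe: 11 -> 10, Xander: 0 -> 1. State: Xander=1, Zoe=10
Event 6 (Zoe -> Xander, 3): Zoe: 10 -> 7, Xander: 1 -> 4. State: Xander=4, Zoe=7
Event 7 (Xander +2): Xander: 4 -> 6. State: Xander=6, Zoe=7

Zoe's final count: 7

Answer: 7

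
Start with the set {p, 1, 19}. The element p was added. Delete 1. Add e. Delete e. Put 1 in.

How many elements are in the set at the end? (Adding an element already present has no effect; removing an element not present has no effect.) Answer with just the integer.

Answer: 3

Derivation:
Tracking the set through each operation:
Start: {1, 19, p}
Event 1 (add p): already present, no change. Set: {1, 19, p}
Event 2 (remove 1): removed. Set: {19, p}
Event 3 (add e): added. Set: {19, e, p}
Event 4 (remove e): removed. Set: {19, p}
Event 5 (add 1): added. Set: {1, 19, p}

Final set: {1, 19, p} (size 3)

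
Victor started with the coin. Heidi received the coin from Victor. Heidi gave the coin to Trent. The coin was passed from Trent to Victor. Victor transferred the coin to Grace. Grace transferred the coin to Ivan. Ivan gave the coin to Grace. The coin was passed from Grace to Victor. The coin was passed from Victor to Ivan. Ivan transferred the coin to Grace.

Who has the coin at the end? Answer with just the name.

Tracking the coin through each event:
Start: Victor has the coin.
After event 1: Heidi has the coin.
After event 2: Trent has the coin.
After event 3: Victor has the coin.
After event 4: Grace has the coin.
After event 5: Ivan has the coin.
After event 6: Grace has the coin.
After event 7: Victor has the coin.
After event 8: Ivan has the coin.
After event 9: Grace has the coin.

Answer: Grace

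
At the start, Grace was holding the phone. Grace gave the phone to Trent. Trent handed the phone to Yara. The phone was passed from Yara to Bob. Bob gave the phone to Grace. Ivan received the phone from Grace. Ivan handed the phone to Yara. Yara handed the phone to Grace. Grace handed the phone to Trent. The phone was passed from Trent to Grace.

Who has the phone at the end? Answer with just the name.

Tracking the phone through each event:
Start: Grace has the phone.
After event 1: Trent has the phone.
After event 2: Yara has the phone.
After event 3: Bob has the phone.
After event 4: Grace has the phone.
After event 5: Ivan has the phone.
After event 6: Yara has the phone.
After event 7: Grace has the phone.
After event 8: Trent has the phone.
After event 9: Grace has the phone.

Answer: Grace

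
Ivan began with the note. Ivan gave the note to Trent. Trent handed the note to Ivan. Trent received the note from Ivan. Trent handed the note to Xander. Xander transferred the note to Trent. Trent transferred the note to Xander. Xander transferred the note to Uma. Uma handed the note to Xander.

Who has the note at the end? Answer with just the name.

Tracking the note through each event:
Start: Ivan has the note.
After event 1: Trent has the note.
After event 2: Ivan has the note.
After event 3: Trent has the note.
After event 4: Xander has the note.
After event 5: Trent has the note.
After event 6: Xander has the note.
After event 7: Uma has the note.
After event 8: Xander has the note.

Answer: Xander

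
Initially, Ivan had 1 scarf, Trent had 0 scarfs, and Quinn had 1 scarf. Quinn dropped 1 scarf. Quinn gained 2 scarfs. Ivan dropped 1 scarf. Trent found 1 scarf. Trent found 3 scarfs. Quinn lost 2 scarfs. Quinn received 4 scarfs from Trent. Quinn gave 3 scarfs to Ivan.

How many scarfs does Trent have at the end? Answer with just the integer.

Answer: 0

Derivation:
Tracking counts step by step:
Start: Ivan=1, Trent=0, Quinn=1
Event 1 (Quinn -1): Quinn: 1 -> 0. State: Ivan=1, Trent=0, Quinn=0
Event 2 (Quinn +2): Quinn: 0 -> 2. State: Ivan=1, Trent=0, Quinn=2
Event 3 (Ivan -1): Ivan: 1 -> 0. State: Ivan=0, Trent=0, Quinn=2
Event 4 (Trent +1): Trent: 0 -> 1. State: Ivan=0, Trent=1, Quinn=2
Event 5 (Trent +3): Trent: 1 -> 4. State: Ivan=0, Trent=4, Quinn=2
Event 6 (Quinn -2): Quinn: 2 -> 0. State: Ivan=0, Trent=4, Quinn=0
Event 7 (Trent -> Quinn, 4): Trent: 4 -> 0, Quinn: 0 -> 4. State: Ivan=0, Trent=0, Quinn=4
Event 8 (Quinn -> Ivan, 3): Quinn: 4 -> 1, Ivan: 0 -> 3. State: Ivan=3, Trent=0, Quinn=1

Trent's final count: 0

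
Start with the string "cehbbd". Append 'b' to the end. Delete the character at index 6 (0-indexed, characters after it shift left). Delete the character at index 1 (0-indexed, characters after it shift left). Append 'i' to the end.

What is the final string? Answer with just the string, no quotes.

Answer: chbbdi

Derivation:
Applying each edit step by step:
Start: "cehbbd"
Op 1 (append 'b'): "cehbbd" -> "cehbbdb"
Op 2 (delete idx 6 = 'b'): "cehbbdb" -> "cehbbd"
Op 3 (delete idx 1 = 'e'): "cehbbd" -> "chbbd"
Op 4 (append 'i'): "chbbd" -> "chbbdi"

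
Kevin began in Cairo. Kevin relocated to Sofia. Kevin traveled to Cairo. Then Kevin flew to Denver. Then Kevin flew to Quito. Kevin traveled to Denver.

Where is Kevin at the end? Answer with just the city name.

Answer: Denver

Derivation:
Tracking Kevin's location:
Start: Kevin is in Cairo.
After move 1: Cairo -> Sofia. Kevin is in Sofia.
After move 2: Sofia -> Cairo. Kevin is in Cairo.
After move 3: Cairo -> Denver. Kevin is in Denver.
After move 4: Denver -> Quito. Kevin is in Quito.
After move 5: Quito -> Denver. Kevin is in Denver.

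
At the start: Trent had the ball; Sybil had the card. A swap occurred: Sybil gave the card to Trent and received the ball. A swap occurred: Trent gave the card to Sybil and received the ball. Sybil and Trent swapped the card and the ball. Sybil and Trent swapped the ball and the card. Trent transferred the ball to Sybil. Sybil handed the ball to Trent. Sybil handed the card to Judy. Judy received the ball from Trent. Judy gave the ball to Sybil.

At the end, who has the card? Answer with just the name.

Tracking all object holders:
Start: ball:Trent, card:Sybil
Event 1 (swap card<->ball: now card:Trent, ball:Sybil). State: ball:Sybil, card:Trent
Event 2 (swap card<->ball: now card:Sybil, ball:Trent). State: ball:Trent, card:Sybil
Event 3 (swap card<->ball: now card:Trent, ball:Sybil). State: ball:Sybil, card:Trent
Event 4 (swap ball<->card: now ball:Trent, card:Sybil). State: ball:Trent, card:Sybil
Event 5 (give ball: Trent -> Sybil). State: ball:Sybil, card:Sybil
Event 6 (give ball: Sybil -> Trent). State: ball:Trent, card:Sybil
Event 7 (give card: Sybil -> Judy). State: ball:Trent, card:Judy
Event 8 (give ball: Trent -> Judy). State: ball:Judy, card:Judy
Event 9 (give ball: Judy -> Sybil). State: ball:Sybil, card:Judy

Final state: ball:Sybil, card:Judy
The card is held by Judy.

Answer: Judy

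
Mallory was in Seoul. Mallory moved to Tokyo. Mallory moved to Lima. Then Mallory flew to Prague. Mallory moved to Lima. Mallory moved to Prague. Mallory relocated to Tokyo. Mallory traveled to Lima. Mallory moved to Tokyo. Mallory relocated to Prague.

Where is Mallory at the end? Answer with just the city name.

Tracking Mallory's location:
Start: Mallory is in Seoul.
After move 1: Seoul -> Tokyo. Mallory is in Tokyo.
After move 2: Tokyo -> Lima. Mallory is in Lima.
After move 3: Lima -> Prague. Mallory is in Prague.
After move 4: Prague -> Lima. Mallory is in Lima.
After move 5: Lima -> Prague. Mallory is in Prague.
After move 6: Prague -> Tokyo. Mallory is in Tokyo.
After move 7: Tokyo -> Lima. Mallory is in Lima.
After move 8: Lima -> Tokyo. Mallory is in Tokyo.
After move 9: Tokyo -> Prague. Mallory is in Prague.

Answer: Prague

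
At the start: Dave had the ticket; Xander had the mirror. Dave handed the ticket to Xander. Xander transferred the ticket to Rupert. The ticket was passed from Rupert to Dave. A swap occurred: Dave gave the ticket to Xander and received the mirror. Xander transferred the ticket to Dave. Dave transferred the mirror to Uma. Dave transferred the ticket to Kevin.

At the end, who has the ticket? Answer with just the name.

Answer: Kevin

Derivation:
Tracking all object holders:
Start: ticket:Dave, mirror:Xander
Event 1 (give ticket: Dave -> Xander). State: ticket:Xander, mirror:Xander
Event 2 (give ticket: Xander -> Rupert). State: ticket:Rupert, mirror:Xander
Event 3 (give ticket: Rupert -> Dave). State: ticket:Dave, mirror:Xander
Event 4 (swap ticket<->mirror: now ticket:Xander, mirror:Dave). State: ticket:Xander, mirror:Dave
Event 5 (give ticket: Xander -> Dave). State: ticket:Dave, mirror:Dave
Event 6 (give mirror: Dave -> Uma). State: ticket:Dave, mirror:Uma
Event 7 (give ticket: Dave -> Kevin). State: ticket:Kevin, mirror:Uma

Final state: ticket:Kevin, mirror:Uma
The ticket is held by Kevin.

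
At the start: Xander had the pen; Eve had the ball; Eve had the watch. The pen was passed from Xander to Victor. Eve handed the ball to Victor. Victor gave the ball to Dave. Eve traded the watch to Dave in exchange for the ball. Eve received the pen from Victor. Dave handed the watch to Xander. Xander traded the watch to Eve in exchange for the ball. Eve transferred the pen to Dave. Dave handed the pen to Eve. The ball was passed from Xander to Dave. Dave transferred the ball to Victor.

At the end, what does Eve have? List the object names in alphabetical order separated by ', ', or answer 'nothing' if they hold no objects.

Tracking all object holders:
Start: pen:Xander, ball:Eve, watch:Eve
Event 1 (give pen: Xander -> Victor). State: pen:Victor, ball:Eve, watch:Eve
Event 2 (give ball: Eve -> Victor). State: pen:Victor, ball:Victor, watch:Eve
Event 3 (give ball: Victor -> Dave). State: pen:Victor, ball:Dave, watch:Eve
Event 4 (swap watch<->ball: now watch:Dave, ball:Eve). State: pen:Victor, ball:Eve, watch:Dave
Event 5 (give pen: Victor -> Eve). State: pen:Eve, ball:Eve, watch:Dave
Event 6 (give watch: Dave -> Xander). State: pen:Eve, ball:Eve, watch:Xander
Event 7 (swap watch<->ball: now watch:Eve, ball:Xander). State: pen:Eve, ball:Xander, watch:Eve
Event 8 (give pen: Eve -> Dave). State: pen:Dave, ball:Xander, watch:Eve
Event 9 (give pen: Dave -> Eve). State: pen:Eve, ball:Xander, watch:Eve
Event 10 (give ball: Xander -> Dave). State: pen:Eve, ball:Dave, watch:Eve
Event 11 (give ball: Dave -> Victor). State: pen:Eve, ball:Victor, watch:Eve

Final state: pen:Eve, ball:Victor, watch:Eve
Eve holds: pen, watch.

Answer: pen, watch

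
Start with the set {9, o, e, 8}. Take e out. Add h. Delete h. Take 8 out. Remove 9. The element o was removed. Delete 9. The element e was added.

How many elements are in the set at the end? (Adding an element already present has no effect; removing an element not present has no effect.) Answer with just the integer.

Tracking the set through each operation:
Start: {8, 9, e, o}
Event 1 (remove e): removed. Set: {8, 9, o}
Event 2 (add h): added. Set: {8, 9, h, o}
Event 3 (remove h): removed. Set: {8, 9, o}
Event 4 (remove 8): removed. Set: {9, o}
Event 5 (remove 9): removed. Set: {o}
Event 6 (remove o): removed. Set: {}
Event 7 (remove 9): not present, no change. Set: {}
Event 8 (add e): added. Set: {e}

Final set: {e} (size 1)

Answer: 1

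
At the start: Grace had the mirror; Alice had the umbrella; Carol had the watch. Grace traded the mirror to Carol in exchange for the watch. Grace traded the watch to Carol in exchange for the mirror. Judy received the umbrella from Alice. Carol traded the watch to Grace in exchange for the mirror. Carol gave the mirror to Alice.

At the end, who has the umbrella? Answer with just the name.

Tracking all object holders:
Start: mirror:Grace, umbrella:Alice, watch:Carol
Event 1 (swap mirror<->watch: now mirror:Carol, watch:Grace). State: mirror:Carol, umbrella:Alice, watch:Grace
Event 2 (swap watch<->mirror: now watch:Carol, mirror:Grace). State: mirror:Grace, umbrella:Alice, watch:Carol
Event 3 (give umbrella: Alice -> Judy). State: mirror:Grace, umbrella:Judy, watch:Carol
Event 4 (swap watch<->mirror: now watch:Grace, mirror:Carol). State: mirror:Carol, umbrella:Judy, watch:Grace
Event 5 (give mirror: Carol -> Alice). State: mirror:Alice, umbrella:Judy, watch:Grace

Final state: mirror:Alice, umbrella:Judy, watch:Grace
The umbrella is held by Judy.

Answer: Judy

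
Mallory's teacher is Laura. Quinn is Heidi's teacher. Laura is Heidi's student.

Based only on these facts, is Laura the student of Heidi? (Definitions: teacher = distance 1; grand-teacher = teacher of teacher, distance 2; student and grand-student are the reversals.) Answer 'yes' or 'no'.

Reconstructing the teacher chain from the given facts:
  Quinn -> Heidi -> Laura -> Mallory
(each arrow means 'teacher of the next')
Positions in the chain (0 = top):
  position of Quinn: 0
  position of Heidi: 1
  position of Laura: 2
  position of Mallory: 3

Laura is at position 2, Heidi is at position 1; signed distance (j - i) = -1.
'student' requires j - i = -1. Actual distance is -1, so the relation HOLDS.

Answer: yes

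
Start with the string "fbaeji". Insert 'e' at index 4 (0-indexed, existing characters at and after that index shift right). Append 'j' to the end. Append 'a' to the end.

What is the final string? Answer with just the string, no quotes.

Applying each edit step by step:
Start: "fbaeji"
Op 1 (insert 'e' at idx 4): "fbaeji" -> "fbaeeji"
Op 2 (append 'j'): "fbaeeji" -> "fbaeejij"
Op 3 (append 'a'): "fbaeejij" -> "fbaeejija"

Answer: fbaeejija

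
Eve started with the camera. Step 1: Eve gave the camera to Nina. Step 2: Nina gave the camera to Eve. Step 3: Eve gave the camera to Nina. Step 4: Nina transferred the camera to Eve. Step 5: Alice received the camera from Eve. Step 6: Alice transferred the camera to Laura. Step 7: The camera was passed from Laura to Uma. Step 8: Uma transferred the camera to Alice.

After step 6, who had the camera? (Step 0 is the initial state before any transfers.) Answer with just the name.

Answer: Laura

Derivation:
Tracking the camera holder through step 6:
After step 0 (start): Eve
After step 1: Nina
After step 2: Eve
After step 3: Nina
After step 4: Eve
After step 5: Alice
After step 6: Laura

At step 6, the holder is Laura.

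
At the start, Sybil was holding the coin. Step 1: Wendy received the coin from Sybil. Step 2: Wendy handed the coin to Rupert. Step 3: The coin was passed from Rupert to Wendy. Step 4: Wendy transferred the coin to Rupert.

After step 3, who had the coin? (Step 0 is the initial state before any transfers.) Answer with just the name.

Answer: Wendy

Derivation:
Tracking the coin holder through step 3:
After step 0 (start): Sybil
After step 1: Wendy
After step 2: Rupert
After step 3: Wendy

At step 3, the holder is Wendy.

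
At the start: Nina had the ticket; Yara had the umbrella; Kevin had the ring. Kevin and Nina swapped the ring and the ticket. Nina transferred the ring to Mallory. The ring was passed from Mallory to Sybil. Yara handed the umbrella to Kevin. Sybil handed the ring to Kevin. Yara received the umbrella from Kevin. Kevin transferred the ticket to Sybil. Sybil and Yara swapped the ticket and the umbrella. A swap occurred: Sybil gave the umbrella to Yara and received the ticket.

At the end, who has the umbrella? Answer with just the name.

Answer: Yara

Derivation:
Tracking all object holders:
Start: ticket:Nina, umbrella:Yara, ring:Kevin
Event 1 (swap ring<->ticket: now ring:Nina, ticket:Kevin). State: ticket:Kevin, umbrella:Yara, ring:Nina
Event 2 (give ring: Nina -> Mallory). State: ticket:Kevin, umbrella:Yara, ring:Mallory
Event 3 (give ring: Mallory -> Sybil). State: ticket:Kevin, umbrella:Yara, ring:Sybil
Event 4 (give umbrella: Yara -> Kevin). State: ticket:Kevin, umbrella:Kevin, ring:Sybil
Event 5 (give ring: Sybil -> Kevin). State: ticket:Kevin, umbrella:Kevin, ring:Kevin
Event 6 (give umbrella: Kevin -> Yara). State: ticket:Kevin, umbrella:Yara, ring:Kevin
Event 7 (give ticket: Kevin -> Sybil). State: ticket:Sybil, umbrella:Yara, ring:Kevin
Event 8 (swap ticket<->umbrella: now ticket:Yara, umbrella:Sybil). State: ticket:Yara, umbrella:Sybil, ring:Kevin
Event 9 (swap umbrella<->ticket: now umbrella:Yara, ticket:Sybil). State: ticket:Sybil, umbrella:Yara, ring:Kevin

Final state: ticket:Sybil, umbrella:Yara, ring:Kevin
The umbrella is held by Yara.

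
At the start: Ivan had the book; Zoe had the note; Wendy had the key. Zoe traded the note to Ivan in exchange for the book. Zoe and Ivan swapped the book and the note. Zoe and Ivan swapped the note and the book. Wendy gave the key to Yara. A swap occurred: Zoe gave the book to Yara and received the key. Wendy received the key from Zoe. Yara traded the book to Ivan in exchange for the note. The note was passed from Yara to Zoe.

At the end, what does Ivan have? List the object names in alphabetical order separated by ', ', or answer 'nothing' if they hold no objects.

Tracking all object holders:
Start: book:Ivan, note:Zoe, key:Wendy
Event 1 (swap note<->book: now note:Ivan, book:Zoe). State: book:Zoe, note:Ivan, key:Wendy
Event 2 (swap book<->note: now book:Ivan, note:Zoe). State: book:Ivan, note:Zoe, key:Wendy
Event 3 (swap note<->book: now note:Ivan, book:Zoe). State: book:Zoe, note:Ivan, key:Wendy
Event 4 (give key: Wendy -> Yara). State: book:Zoe, note:Ivan, key:Yara
Event 5 (swap book<->key: now book:Yara, key:Zoe). State: book:Yara, note:Ivan, key:Zoe
Event 6 (give key: Zoe -> Wendy). State: book:Yara, note:Ivan, key:Wendy
Event 7 (swap book<->note: now book:Ivan, note:Yara). State: book:Ivan, note:Yara, key:Wendy
Event 8 (give note: Yara -> Zoe). State: book:Ivan, note:Zoe, key:Wendy

Final state: book:Ivan, note:Zoe, key:Wendy
Ivan holds: book.

Answer: book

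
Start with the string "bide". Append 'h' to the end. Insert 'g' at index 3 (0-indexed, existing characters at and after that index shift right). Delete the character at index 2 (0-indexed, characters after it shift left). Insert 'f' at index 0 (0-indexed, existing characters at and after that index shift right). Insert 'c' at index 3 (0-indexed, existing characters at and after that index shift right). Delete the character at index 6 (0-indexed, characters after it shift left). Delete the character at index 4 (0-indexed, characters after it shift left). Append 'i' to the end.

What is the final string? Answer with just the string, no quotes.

Answer: fbicei

Derivation:
Applying each edit step by step:
Start: "bide"
Op 1 (append 'h'): "bide" -> "bideh"
Op 2 (insert 'g' at idx 3): "bideh" -> "bidgeh"
Op 3 (delete idx 2 = 'd'): "bidgeh" -> "bigeh"
Op 4 (insert 'f' at idx 0): "bigeh" -> "fbigeh"
Op 5 (insert 'c' at idx 3): "fbigeh" -> "fbicgeh"
Op 6 (delete idx 6 = 'h'): "fbicgeh" -> "fbicge"
Op 7 (delete idx 4 = 'g'): "fbicge" -> "fbice"
Op 8 (append 'i'): "fbice" -> "fbicei"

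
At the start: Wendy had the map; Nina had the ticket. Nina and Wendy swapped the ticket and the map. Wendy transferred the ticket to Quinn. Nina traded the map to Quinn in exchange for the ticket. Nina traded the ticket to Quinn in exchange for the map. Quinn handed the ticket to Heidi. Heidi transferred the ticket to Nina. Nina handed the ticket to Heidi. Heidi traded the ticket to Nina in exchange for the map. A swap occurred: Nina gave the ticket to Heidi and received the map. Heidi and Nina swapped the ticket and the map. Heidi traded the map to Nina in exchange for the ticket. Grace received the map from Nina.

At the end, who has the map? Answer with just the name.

Answer: Grace

Derivation:
Tracking all object holders:
Start: map:Wendy, ticket:Nina
Event 1 (swap ticket<->map: now ticket:Wendy, map:Nina). State: map:Nina, ticket:Wendy
Event 2 (give ticket: Wendy -> Quinn). State: map:Nina, ticket:Quinn
Event 3 (swap map<->ticket: now map:Quinn, ticket:Nina). State: map:Quinn, ticket:Nina
Event 4 (swap ticket<->map: now ticket:Quinn, map:Nina). State: map:Nina, ticket:Quinn
Event 5 (give ticket: Quinn -> Heidi). State: map:Nina, ticket:Heidi
Event 6 (give ticket: Heidi -> Nina). State: map:Nina, ticket:Nina
Event 7 (give ticket: Nina -> Heidi). State: map:Nina, ticket:Heidi
Event 8 (swap ticket<->map: now ticket:Nina, map:Heidi). State: map:Heidi, ticket:Nina
Event 9 (swap ticket<->map: now ticket:Heidi, map:Nina). State: map:Nina, ticket:Heidi
Event 10 (swap ticket<->map: now ticket:Nina, map:Heidi). State: map:Heidi, ticket:Nina
Event 11 (swap map<->ticket: now map:Nina, ticket:Heidi). State: map:Nina, ticket:Heidi
Event 12 (give map: Nina -> Grace). State: map:Grace, ticket:Heidi

Final state: map:Grace, ticket:Heidi
The map is held by Grace.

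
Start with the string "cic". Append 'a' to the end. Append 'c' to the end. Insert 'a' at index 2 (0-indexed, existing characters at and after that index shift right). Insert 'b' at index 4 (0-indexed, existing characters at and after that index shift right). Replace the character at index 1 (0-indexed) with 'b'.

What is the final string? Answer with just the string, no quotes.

Answer: cbacbac

Derivation:
Applying each edit step by step:
Start: "cic"
Op 1 (append 'a'): "cic" -> "cica"
Op 2 (append 'c'): "cica" -> "cicac"
Op 3 (insert 'a' at idx 2): "cicac" -> "ciacac"
Op 4 (insert 'b' at idx 4): "ciacac" -> "ciacbac"
Op 5 (replace idx 1: 'i' -> 'b'): "ciacbac" -> "cbacbac"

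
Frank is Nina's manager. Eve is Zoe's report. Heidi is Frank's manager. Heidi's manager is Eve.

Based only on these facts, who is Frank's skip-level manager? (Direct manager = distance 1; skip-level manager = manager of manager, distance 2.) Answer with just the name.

Reconstructing the manager chain from the given facts:
  Zoe -> Eve -> Heidi -> Frank -> Nina
(each arrow means 'manager of the next')
Positions in the chain (0 = top):
  position of Zoe: 0
  position of Eve: 1
  position of Heidi: 2
  position of Frank: 3
  position of Nina: 4

Frank is at position 3; the skip-level manager is 2 steps up the chain, i.e. position 1: Eve.

Answer: Eve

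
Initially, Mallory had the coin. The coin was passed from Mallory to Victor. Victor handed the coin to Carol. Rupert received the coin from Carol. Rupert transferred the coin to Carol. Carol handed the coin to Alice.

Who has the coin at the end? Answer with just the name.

Answer: Alice

Derivation:
Tracking the coin through each event:
Start: Mallory has the coin.
After event 1: Victor has the coin.
After event 2: Carol has the coin.
After event 3: Rupert has the coin.
After event 4: Carol has the coin.
After event 5: Alice has the coin.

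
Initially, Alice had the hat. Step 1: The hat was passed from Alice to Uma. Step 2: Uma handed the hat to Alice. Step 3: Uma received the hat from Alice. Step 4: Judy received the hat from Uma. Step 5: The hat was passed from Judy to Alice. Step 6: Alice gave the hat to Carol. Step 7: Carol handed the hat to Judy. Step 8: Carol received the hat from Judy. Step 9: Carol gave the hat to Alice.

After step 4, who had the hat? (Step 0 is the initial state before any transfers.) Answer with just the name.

Tracking the hat holder through step 4:
After step 0 (start): Alice
After step 1: Uma
After step 2: Alice
After step 3: Uma
After step 4: Judy

At step 4, the holder is Judy.

Answer: Judy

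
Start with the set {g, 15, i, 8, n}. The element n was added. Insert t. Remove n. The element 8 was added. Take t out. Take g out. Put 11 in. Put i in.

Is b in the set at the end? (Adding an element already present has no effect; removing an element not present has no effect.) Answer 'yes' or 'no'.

Answer: no

Derivation:
Tracking the set through each operation:
Start: {15, 8, g, i, n}
Event 1 (add n): already present, no change. Set: {15, 8, g, i, n}
Event 2 (add t): added. Set: {15, 8, g, i, n, t}
Event 3 (remove n): removed. Set: {15, 8, g, i, t}
Event 4 (add 8): already present, no change. Set: {15, 8, g, i, t}
Event 5 (remove t): removed. Set: {15, 8, g, i}
Event 6 (remove g): removed. Set: {15, 8, i}
Event 7 (add 11): added. Set: {11, 15, 8, i}
Event 8 (add i): already present, no change. Set: {11, 15, 8, i}

Final set: {11, 15, 8, i} (size 4)
b is NOT in the final set.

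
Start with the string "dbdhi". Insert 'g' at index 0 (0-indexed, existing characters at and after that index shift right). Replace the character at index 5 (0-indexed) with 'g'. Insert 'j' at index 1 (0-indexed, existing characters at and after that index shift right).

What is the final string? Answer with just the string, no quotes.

Applying each edit step by step:
Start: "dbdhi"
Op 1 (insert 'g' at idx 0): "dbdhi" -> "gdbdhi"
Op 2 (replace idx 5: 'i' -> 'g'): "gdbdhi" -> "gdbdhg"
Op 3 (insert 'j' at idx 1): "gdbdhg" -> "gjdbdhg"

Answer: gjdbdhg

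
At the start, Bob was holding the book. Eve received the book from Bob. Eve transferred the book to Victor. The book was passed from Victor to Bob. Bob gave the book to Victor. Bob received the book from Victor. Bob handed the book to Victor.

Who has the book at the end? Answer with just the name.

Answer: Victor

Derivation:
Tracking the book through each event:
Start: Bob has the book.
After event 1: Eve has the book.
After event 2: Victor has the book.
After event 3: Bob has the book.
After event 4: Victor has the book.
After event 5: Bob has the book.
After event 6: Victor has the book.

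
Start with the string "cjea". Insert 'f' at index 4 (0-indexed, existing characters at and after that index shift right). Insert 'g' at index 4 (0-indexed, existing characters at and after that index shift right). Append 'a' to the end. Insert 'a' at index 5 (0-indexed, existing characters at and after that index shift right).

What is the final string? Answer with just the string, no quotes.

Answer: cjeagafa

Derivation:
Applying each edit step by step:
Start: "cjea"
Op 1 (insert 'f' at idx 4): "cjea" -> "cjeaf"
Op 2 (insert 'g' at idx 4): "cjeaf" -> "cjeagf"
Op 3 (append 'a'): "cjeagf" -> "cjeagfa"
Op 4 (insert 'a' at idx 5): "cjeagfa" -> "cjeagafa"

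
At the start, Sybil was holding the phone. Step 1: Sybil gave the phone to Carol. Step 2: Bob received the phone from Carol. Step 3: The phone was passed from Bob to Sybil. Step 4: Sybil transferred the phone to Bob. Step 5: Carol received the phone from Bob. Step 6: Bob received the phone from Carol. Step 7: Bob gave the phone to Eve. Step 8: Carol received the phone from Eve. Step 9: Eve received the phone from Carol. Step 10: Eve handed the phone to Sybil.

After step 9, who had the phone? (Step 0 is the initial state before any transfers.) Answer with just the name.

Answer: Eve

Derivation:
Tracking the phone holder through step 9:
After step 0 (start): Sybil
After step 1: Carol
After step 2: Bob
After step 3: Sybil
After step 4: Bob
After step 5: Carol
After step 6: Bob
After step 7: Eve
After step 8: Carol
After step 9: Eve

At step 9, the holder is Eve.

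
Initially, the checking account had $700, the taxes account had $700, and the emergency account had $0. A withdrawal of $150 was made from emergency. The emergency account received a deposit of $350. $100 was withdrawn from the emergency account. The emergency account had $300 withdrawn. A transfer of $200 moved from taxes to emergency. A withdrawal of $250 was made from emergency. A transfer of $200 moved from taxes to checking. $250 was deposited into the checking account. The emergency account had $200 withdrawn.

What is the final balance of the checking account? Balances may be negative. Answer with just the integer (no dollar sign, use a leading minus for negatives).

Answer: 1150

Derivation:
Tracking account balances step by step:
Start: checking=700, taxes=700, emergency=0
Event 1 (withdraw 150 from emergency): emergency: 0 - 150 = -150. Balances: checking=700, taxes=700, emergency=-150
Event 2 (deposit 350 to emergency): emergency: -150 + 350 = 200. Balances: checking=700, taxes=700, emergency=200
Event 3 (withdraw 100 from emergency): emergency: 200 - 100 = 100. Balances: checking=700, taxes=700, emergency=100
Event 4 (withdraw 300 from emergency): emergency: 100 - 300 = -200. Balances: checking=700, taxes=700, emergency=-200
Event 5 (transfer 200 taxes -> emergency): taxes: 700 - 200 = 500, emergency: -200 + 200 = 0. Balances: checking=700, taxes=500, emergency=0
Event 6 (withdraw 250 from emergency): emergency: 0 - 250 = -250. Balances: checking=700, taxes=500, emergency=-250
Event 7 (transfer 200 taxes -> checking): taxes: 500 - 200 = 300, checking: 700 + 200 = 900. Balances: checking=900, taxes=300, emergency=-250
Event 8 (deposit 250 to checking): checking: 900 + 250 = 1150. Balances: checking=1150, taxes=300, emergency=-250
Event 9 (withdraw 200 from emergency): emergency: -250 - 200 = -450. Balances: checking=1150, taxes=300, emergency=-450

Final balance of checking: 1150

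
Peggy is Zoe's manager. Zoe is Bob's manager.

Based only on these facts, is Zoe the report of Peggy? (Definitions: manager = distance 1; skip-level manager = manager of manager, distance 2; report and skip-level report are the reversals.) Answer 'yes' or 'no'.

Answer: yes

Derivation:
Reconstructing the manager chain from the given facts:
  Peggy -> Zoe -> Bob
(each arrow means 'manager of the next')
Positions in the chain (0 = top):
  position of Peggy: 0
  position of Zoe: 1
  position of Bob: 2

Zoe is at position 1, Peggy is at position 0; signed distance (j - i) = -1.
'report' requires j - i = -1. Actual distance is -1, so the relation HOLDS.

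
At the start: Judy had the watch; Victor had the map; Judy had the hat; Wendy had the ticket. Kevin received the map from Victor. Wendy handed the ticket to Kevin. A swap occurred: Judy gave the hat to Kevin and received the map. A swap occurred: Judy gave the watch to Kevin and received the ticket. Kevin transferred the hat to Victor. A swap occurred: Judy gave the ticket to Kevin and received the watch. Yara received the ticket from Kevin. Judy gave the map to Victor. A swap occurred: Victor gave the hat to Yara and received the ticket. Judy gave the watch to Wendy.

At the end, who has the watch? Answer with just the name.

Answer: Wendy

Derivation:
Tracking all object holders:
Start: watch:Judy, map:Victor, hat:Judy, ticket:Wendy
Event 1 (give map: Victor -> Kevin). State: watch:Judy, map:Kevin, hat:Judy, ticket:Wendy
Event 2 (give ticket: Wendy -> Kevin). State: watch:Judy, map:Kevin, hat:Judy, ticket:Kevin
Event 3 (swap hat<->map: now hat:Kevin, map:Judy). State: watch:Judy, map:Judy, hat:Kevin, ticket:Kevin
Event 4 (swap watch<->ticket: now watch:Kevin, ticket:Judy). State: watch:Kevin, map:Judy, hat:Kevin, ticket:Judy
Event 5 (give hat: Kevin -> Victor). State: watch:Kevin, map:Judy, hat:Victor, ticket:Judy
Event 6 (swap ticket<->watch: now ticket:Kevin, watch:Judy). State: watch:Judy, map:Judy, hat:Victor, ticket:Kevin
Event 7 (give ticket: Kevin -> Yara). State: watch:Judy, map:Judy, hat:Victor, ticket:Yara
Event 8 (give map: Judy -> Victor). State: watch:Judy, map:Victor, hat:Victor, ticket:Yara
Event 9 (swap hat<->ticket: now hat:Yara, ticket:Victor). State: watch:Judy, map:Victor, hat:Yara, ticket:Victor
Event 10 (give watch: Judy -> Wendy). State: watch:Wendy, map:Victor, hat:Yara, ticket:Victor

Final state: watch:Wendy, map:Victor, hat:Yara, ticket:Victor
The watch is held by Wendy.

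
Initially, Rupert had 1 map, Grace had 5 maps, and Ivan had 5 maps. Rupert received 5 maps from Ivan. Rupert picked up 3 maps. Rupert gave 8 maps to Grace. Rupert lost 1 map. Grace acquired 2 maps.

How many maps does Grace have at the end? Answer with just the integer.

Answer: 15

Derivation:
Tracking counts step by step:
Start: Rupert=1, Grace=5, Ivan=5
Event 1 (Ivan -> Rupert, 5): Ivan: 5 -> 0, Rupert: 1 -> 6. State: Rupert=6, Grace=5, Ivan=0
Event 2 (Rupert +3): Rupert: 6 -> 9. State: Rupert=9, Grace=5, Ivan=0
Event 3 (Rupert -> Grace, 8): Rupert: 9 -> 1, Grace: 5 -> 13. State: Rupert=1, Grace=13, Ivan=0
Event 4 (Rupert -1): Rupert: 1 -> 0. State: Rupert=0, Grace=13, Ivan=0
Event 5 (Grace +2): Grace: 13 -> 15. State: Rupert=0, Grace=15, Ivan=0

Grace's final count: 15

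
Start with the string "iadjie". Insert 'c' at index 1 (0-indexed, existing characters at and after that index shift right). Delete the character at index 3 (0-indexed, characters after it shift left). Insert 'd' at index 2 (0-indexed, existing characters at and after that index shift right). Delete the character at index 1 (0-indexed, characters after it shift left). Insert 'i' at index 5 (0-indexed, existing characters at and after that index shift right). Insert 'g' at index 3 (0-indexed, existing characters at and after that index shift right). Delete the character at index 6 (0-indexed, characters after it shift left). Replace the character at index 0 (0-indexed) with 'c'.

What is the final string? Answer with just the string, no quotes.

Answer: cdagjie

Derivation:
Applying each edit step by step:
Start: "iadjie"
Op 1 (insert 'c' at idx 1): "iadjie" -> "icadjie"
Op 2 (delete idx 3 = 'd'): "icadjie" -> "icajie"
Op 3 (insert 'd' at idx 2): "icajie" -> "icdajie"
Op 4 (delete idx 1 = 'c'): "icdajie" -> "idajie"
Op 5 (insert 'i' at idx 5): "idajie" -> "idajiie"
Op 6 (insert 'g' at idx 3): "idajiie" -> "idagjiie"
Op 7 (delete idx 6 = 'i'): "idagjiie" -> "idagjie"
Op 8 (replace idx 0: 'i' -> 'c'): "idagjie" -> "cdagjie"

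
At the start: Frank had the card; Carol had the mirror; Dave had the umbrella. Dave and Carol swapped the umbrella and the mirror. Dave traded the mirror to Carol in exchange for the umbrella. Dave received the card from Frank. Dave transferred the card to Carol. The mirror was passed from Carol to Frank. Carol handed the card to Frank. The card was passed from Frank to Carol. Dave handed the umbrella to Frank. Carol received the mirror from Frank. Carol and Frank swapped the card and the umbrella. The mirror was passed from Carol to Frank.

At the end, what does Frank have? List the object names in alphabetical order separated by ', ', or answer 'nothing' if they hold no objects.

Answer: card, mirror

Derivation:
Tracking all object holders:
Start: card:Frank, mirror:Carol, umbrella:Dave
Event 1 (swap umbrella<->mirror: now umbrella:Carol, mirror:Dave). State: card:Frank, mirror:Dave, umbrella:Carol
Event 2 (swap mirror<->umbrella: now mirror:Carol, umbrella:Dave). State: card:Frank, mirror:Carol, umbrella:Dave
Event 3 (give card: Frank -> Dave). State: card:Dave, mirror:Carol, umbrella:Dave
Event 4 (give card: Dave -> Carol). State: card:Carol, mirror:Carol, umbrella:Dave
Event 5 (give mirror: Carol -> Frank). State: card:Carol, mirror:Frank, umbrella:Dave
Event 6 (give card: Carol -> Frank). State: card:Frank, mirror:Frank, umbrella:Dave
Event 7 (give card: Frank -> Carol). State: card:Carol, mirror:Frank, umbrella:Dave
Event 8 (give umbrella: Dave -> Frank). State: card:Carol, mirror:Frank, umbrella:Frank
Event 9 (give mirror: Frank -> Carol). State: card:Carol, mirror:Carol, umbrella:Frank
Event 10 (swap card<->umbrella: now card:Frank, umbrella:Carol). State: card:Frank, mirror:Carol, umbrella:Carol
Event 11 (give mirror: Carol -> Frank). State: card:Frank, mirror:Frank, umbrella:Carol

Final state: card:Frank, mirror:Frank, umbrella:Carol
Frank holds: card, mirror.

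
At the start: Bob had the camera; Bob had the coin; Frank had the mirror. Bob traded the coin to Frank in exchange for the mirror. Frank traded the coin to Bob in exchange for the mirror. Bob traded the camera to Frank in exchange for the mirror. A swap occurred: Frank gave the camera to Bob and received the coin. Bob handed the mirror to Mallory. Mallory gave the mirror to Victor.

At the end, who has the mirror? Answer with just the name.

Answer: Victor

Derivation:
Tracking all object holders:
Start: camera:Bob, coin:Bob, mirror:Frank
Event 1 (swap coin<->mirror: now coin:Frank, mirror:Bob). State: camera:Bob, coin:Frank, mirror:Bob
Event 2 (swap coin<->mirror: now coin:Bob, mirror:Frank). State: camera:Bob, coin:Bob, mirror:Frank
Event 3 (swap camera<->mirror: now camera:Frank, mirror:Bob). State: camera:Frank, coin:Bob, mirror:Bob
Event 4 (swap camera<->coin: now camera:Bob, coin:Frank). State: camera:Bob, coin:Frank, mirror:Bob
Event 5 (give mirror: Bob -> Mallory). State: camera:Bob, coin:Frank, mirror:Mallory
Event 6 (give mirror: Mallory -> Victor). State: camera:Bob, coin:Frank, mirror:Victor

Final state: camera:Bob, coin:Frank, mirror:Victor
The mirror is held by Victor.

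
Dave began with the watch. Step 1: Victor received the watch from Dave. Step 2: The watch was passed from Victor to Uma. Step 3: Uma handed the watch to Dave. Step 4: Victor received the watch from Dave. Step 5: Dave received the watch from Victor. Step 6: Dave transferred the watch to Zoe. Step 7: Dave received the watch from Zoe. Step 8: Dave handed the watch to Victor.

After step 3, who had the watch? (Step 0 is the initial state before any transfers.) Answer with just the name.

Tracking the watch holder through step 3:
After step 0 (start): Dave
After step 1: Victor
After step 2: Uma
After step 3: Dave

At step 3, the holder is Dave.

Answer: Dave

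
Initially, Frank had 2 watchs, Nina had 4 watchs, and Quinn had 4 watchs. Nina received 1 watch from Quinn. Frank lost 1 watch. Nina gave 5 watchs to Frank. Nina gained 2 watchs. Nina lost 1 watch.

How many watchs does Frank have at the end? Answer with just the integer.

Tracking counts step by step:
Start: Frank=2, Nina=4, Quinn=4
Event 1 (Quinn -> Nina, 1): Quinn: 4 -> 3, Nina: 4 -> 5. State: Frank=2, Nina=5, Quinn=3
Event 2 (Frank -1): Frank: 2 -> 1. State: Frank=1, Nina=5, Quinn=3
Event 3 (Nina -> Frank, 5): Nina: 5 -> 0, Frank: 1 -> 6. State: Frank=6, Nina=0, Quinn=3
Event 4 (Nina +2): Nina: 0 -> 2. State: Frank=6, Nina=2, Quinn=3
Event 5 (Nina -1): Nina: 2 -> 1. State: Frank=6, Nina=1, Quinn=3

Frank's final count: 6

Answer: 6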